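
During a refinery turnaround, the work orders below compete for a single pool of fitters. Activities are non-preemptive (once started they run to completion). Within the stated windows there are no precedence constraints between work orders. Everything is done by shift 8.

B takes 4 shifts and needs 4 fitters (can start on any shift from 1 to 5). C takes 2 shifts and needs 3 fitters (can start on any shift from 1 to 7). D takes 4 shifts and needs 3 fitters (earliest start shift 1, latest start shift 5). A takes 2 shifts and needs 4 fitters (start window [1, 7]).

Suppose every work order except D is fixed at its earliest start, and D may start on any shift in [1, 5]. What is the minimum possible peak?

11

D@1: s1:14  s2:14  s3:7  s4:7  s5:0  s6:0  s7:0  s8:0 → peak 14
D@2: s1:11  s2:14  s3:7  s4:7  s5:3  s6:0  s7:0  s8:0 → peak 14
D@3: s1:11  s2:11  s3:7  s4:7  s5:3  s6:3  s7:0  s8:0 → peak 11
D@4: s1:11  s2:11  s3:4  s4:7  s5:3  s6:3  s7:3  s8:0 → peak 11
D@5: s1:11  s2:11  s3:4  s4:4  s5:3  s6:3  s7:3  s8:3 → peak 11
Best is D@3, peak 11.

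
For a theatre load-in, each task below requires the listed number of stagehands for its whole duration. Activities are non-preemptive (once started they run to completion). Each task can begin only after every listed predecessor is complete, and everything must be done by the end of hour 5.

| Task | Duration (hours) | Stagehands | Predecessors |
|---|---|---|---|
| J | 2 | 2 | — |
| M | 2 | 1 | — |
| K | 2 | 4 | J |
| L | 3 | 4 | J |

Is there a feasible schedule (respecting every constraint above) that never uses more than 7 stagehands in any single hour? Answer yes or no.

no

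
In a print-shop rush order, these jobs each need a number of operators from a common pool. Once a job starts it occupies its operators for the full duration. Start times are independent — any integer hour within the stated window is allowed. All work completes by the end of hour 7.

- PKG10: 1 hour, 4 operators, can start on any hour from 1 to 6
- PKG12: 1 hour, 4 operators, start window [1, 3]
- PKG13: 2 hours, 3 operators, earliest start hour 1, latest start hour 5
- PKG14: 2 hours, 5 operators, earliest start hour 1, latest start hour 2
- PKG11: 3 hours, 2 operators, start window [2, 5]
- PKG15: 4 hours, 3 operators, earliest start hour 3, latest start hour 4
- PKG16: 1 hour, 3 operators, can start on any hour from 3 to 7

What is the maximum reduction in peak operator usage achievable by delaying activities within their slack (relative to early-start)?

8

Early-start peak: h1:16  h2:10  h3:8  h4:5  h5:3  h6:3  h7:0 ⇒ 16.
Leveled (PKG10@1, PKG12@1, PKG13@2, PKG14@2, PKG11@4, PKG15@4, PKG16@4): h1:8  h2:8  h3:8  h4:8  h5:5  h6:5  h7:3 ⇒ 8.
Reduction 16 − 8 = 8.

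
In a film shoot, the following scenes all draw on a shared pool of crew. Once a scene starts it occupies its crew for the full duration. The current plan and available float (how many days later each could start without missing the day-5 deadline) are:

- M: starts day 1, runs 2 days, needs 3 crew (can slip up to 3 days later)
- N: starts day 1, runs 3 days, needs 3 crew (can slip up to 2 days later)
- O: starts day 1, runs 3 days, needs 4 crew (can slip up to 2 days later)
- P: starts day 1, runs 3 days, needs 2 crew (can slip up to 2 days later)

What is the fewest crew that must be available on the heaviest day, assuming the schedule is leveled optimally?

Early-start (M@1, N@1, O@1, P@1) gives peak 12: d1:12  d2:12  d3:9  d4:0  d5:0.
Shift O→3.
Schedule M@1, N@1, O@3, P@1: d1:8  d2:8  d3:9  d4:4  d5:4 — peak 9.

9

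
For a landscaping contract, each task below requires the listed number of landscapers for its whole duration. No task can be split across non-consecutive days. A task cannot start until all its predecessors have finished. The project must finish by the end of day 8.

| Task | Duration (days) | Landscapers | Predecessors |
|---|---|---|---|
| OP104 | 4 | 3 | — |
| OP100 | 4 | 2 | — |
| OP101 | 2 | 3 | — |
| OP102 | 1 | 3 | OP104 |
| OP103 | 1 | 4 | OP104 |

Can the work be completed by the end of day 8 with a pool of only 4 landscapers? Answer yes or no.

no

Total landscaper-days = 33; over 8 days the average is 33/8 > 4, so some day must exceed 4.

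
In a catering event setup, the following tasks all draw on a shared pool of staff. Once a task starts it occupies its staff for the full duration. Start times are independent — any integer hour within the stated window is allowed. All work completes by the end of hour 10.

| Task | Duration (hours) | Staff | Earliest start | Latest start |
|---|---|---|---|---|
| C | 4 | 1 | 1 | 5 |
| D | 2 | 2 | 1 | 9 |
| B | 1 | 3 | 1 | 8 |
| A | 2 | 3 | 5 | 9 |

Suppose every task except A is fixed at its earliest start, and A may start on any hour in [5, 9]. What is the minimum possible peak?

A@5: h1:6  h2:3  h3:1  h4:1  h5:3  h6:3  h7:0  h8:0  h9:0  h10:0 → peak 6
A@6: h1:6  h2:3  h3:1  h4:1  h5:0  h6:3  h7:3  h8:0  h9:0  h10:0 → peak 6
A@7: h1:6  h2:3  h3:1  h4:1  h5:0  h6:0  h7:3  h8:3  h9:0  h10:0 → peak 6
A@8: h1:6  h2:3  h3:1  h4:1  h5:0  h6:0  h7:0  h8:3  h9:3  h10:0 → peak 6
A@9: h1:6  h2:3  h3:1  h4:1  h5:0  h6:0  h7:0  h8:0  h9:3  h10:3 → peak 6
Best is A@5, peak 6.

6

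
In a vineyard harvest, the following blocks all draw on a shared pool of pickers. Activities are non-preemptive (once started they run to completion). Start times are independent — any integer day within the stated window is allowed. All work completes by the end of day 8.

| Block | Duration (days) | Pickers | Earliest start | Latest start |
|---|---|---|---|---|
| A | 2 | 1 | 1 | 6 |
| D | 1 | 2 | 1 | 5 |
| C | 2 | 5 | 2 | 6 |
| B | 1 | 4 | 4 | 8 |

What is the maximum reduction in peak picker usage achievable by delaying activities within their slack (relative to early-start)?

Early-start peak: d1:3  d2:6  d3:5  d4:4  d5:0  d6:0  d7:0  d8:0 ⇒ 6.
Leveled (A@1, D@1, C@3, B@5): d1:3  d2:1  d3:5  d4:5  d5:4  d6:0  d7:0  d8:0 ⇒ 5.
Reduction 6 − 5 = 1.

1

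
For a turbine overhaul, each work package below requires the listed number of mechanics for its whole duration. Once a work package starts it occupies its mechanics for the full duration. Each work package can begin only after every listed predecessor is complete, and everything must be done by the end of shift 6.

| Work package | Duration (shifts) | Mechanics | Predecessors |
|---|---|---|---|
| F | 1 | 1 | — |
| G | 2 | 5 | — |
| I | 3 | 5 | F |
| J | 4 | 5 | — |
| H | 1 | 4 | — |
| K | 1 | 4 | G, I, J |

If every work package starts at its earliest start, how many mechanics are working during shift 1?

15

At early start, shift 1 has: F, G, J, H.
Demand: 1 + 5 + 5 + 4 = 15.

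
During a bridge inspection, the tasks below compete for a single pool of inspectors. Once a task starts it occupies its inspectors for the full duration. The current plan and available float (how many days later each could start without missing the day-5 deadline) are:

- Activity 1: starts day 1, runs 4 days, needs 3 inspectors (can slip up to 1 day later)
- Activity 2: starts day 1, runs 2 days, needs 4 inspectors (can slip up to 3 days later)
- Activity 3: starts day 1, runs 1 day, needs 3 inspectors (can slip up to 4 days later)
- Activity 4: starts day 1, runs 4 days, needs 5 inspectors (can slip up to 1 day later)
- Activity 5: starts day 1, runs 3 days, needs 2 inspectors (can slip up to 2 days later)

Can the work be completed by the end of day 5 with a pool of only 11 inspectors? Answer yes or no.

no

The minimum achievable peak is 12; 11 < 12, so no feasible schedule stays within the cap.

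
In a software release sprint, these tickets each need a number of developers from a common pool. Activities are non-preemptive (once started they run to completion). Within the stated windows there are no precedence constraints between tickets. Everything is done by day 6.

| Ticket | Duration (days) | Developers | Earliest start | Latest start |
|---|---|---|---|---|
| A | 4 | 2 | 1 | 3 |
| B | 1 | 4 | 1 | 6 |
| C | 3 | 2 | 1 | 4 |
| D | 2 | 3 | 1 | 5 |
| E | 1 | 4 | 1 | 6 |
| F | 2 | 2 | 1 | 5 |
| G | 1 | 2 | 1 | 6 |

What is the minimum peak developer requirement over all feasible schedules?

6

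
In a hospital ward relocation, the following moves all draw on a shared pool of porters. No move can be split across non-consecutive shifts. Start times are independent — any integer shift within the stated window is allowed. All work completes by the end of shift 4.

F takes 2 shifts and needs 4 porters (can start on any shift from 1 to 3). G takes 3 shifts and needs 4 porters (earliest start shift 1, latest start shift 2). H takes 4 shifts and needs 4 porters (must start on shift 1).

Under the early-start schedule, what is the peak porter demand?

Early-start schedule: F@1, G@1, H@1.
Load per shift: shift 1: 12, shift 2: 12, shift 3: 8, shift 4: 4.
Peak is 12.

12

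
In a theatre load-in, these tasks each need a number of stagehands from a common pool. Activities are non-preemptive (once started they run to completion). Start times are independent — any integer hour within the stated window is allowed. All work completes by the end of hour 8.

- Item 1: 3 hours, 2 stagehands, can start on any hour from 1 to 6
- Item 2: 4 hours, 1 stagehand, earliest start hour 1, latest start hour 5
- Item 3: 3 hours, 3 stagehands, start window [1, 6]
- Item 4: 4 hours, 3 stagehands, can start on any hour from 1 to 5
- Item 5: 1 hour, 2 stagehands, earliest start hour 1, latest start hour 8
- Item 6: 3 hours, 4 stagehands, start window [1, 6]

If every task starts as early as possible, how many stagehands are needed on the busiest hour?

15

Early-start schedule: Item 1@1, Item 2@1, Item 3@1, Item 4@1, Item 5@1, Item 6@1.
Load per hour: hour 1: 15, hour 2: 13, hour 3: 13, hour 4: 4, hour 5: 0, hour 6: 0, hour 7: 0, hour 8: 0.
Peak is 15.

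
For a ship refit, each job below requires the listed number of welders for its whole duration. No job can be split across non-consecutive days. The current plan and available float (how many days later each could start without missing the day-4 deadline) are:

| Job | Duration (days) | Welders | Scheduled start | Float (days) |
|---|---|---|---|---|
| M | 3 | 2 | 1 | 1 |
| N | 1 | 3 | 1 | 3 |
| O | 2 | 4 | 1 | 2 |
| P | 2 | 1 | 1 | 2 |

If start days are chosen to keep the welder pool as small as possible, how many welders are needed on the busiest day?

6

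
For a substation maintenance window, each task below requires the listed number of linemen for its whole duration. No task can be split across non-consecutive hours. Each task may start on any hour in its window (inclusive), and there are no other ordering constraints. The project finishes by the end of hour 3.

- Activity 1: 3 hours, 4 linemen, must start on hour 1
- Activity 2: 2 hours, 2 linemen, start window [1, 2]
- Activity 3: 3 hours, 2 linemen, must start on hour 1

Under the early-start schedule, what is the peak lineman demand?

Early-start schedule: Activity 1@1, Activity 2@1, Activity 3@1.
Load per hour: hour 1: 8, hour 2: 8, hour 3: 6.
Peak is 8.

8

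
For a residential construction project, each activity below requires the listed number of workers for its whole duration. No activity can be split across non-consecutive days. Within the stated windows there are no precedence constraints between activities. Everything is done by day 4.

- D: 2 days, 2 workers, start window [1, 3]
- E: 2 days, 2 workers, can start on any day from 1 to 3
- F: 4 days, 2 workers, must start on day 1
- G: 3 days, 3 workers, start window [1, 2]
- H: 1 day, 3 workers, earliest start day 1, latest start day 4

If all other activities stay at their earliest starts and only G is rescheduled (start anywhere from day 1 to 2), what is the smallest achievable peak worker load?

G@1: d1:12  d2:9  d3:5  d4:2 → peak 12
G@2: d1:9  d2:9  d3:5  d4:5 → peak 9
Best is G@2, peak 9.

9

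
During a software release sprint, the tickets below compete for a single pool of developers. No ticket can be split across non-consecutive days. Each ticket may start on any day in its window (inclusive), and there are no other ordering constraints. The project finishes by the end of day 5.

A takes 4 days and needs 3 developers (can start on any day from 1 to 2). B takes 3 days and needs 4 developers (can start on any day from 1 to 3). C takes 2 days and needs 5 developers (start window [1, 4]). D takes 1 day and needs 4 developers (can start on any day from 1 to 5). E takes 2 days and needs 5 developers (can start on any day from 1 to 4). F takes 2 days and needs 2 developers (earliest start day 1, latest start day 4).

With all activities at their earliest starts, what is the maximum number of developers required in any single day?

23

Early-start schedule: A@1, B@1, C@1, D@1, E@1, F@1.
Load per day: day 1: 23, day 2: 19, day 3: 7, day 4: 3, day 5: 0.
Peak is 23.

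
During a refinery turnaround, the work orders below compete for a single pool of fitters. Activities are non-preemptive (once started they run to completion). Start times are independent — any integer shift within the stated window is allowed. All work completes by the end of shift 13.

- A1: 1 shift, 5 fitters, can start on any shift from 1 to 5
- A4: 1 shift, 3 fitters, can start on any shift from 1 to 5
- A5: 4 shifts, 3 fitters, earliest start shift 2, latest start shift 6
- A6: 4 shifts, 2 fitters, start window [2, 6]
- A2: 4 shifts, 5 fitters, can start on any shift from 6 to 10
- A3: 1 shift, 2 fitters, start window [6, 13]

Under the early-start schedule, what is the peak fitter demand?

Early-start schedule: A1@1, A4@1, A5@2, A6@2, A2@6, A3@6.
Load per shift: shift 1: 8, shift 2: 5, shift 3: 5, shift 4: 5, shift 5: 5, shift 6: 7, shift 7: 5, shift 8: 5, shift 9: 5, shift 10: 0, shift 11: 0, shift 12: 0, shift 13: 0.
Peak is 8.

8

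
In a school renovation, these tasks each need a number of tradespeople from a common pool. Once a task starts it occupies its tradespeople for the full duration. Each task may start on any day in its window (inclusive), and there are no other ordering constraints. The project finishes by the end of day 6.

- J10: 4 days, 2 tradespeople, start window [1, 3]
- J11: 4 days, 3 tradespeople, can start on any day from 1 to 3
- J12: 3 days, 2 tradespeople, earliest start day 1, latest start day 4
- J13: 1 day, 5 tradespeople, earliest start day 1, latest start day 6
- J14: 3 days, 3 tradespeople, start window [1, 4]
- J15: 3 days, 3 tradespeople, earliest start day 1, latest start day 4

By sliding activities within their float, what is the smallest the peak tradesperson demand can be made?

10

Early-start (J10@1, J11@1, J12@1, J13@1, J14@1, J15@1) gives peak 18: d1:18  d2:13  d3:13  d4:5  d5:0  d6:0.
Shift J13→5, J15→4.
Schedule J10@1, J11@1, J12@1, J13@5, J14@1, J15@4: d1:10  d2:10  d3:10  d4:8  d5:8  d6:3 — peak 10.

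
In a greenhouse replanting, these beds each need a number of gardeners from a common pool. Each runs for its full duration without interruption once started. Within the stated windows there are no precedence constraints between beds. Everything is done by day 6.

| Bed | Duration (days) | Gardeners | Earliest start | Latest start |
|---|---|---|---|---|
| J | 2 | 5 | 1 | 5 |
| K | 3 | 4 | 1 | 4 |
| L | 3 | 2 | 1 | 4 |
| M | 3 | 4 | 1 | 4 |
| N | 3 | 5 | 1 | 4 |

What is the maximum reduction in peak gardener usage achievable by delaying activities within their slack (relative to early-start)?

10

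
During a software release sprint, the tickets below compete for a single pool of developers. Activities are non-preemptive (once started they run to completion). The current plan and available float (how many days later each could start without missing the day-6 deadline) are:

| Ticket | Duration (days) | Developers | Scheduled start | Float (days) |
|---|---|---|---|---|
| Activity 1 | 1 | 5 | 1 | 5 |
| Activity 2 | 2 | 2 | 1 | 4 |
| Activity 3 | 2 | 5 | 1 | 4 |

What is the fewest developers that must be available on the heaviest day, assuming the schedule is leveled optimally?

5

Early-start (Activity 1@1, Activity 2@1, Activity 3@1) gives peak 12: d1:12  d2:7  d3:0  d4:0  d5:0  d6:0.
Shift Activity 2→2, Activity 3→4.
Schedule Activity 1@1, Activity 2@2, Activity 3@4: d1:5  d2:2  d3:2  d4:5  d5:5  d6:0 — peak 5.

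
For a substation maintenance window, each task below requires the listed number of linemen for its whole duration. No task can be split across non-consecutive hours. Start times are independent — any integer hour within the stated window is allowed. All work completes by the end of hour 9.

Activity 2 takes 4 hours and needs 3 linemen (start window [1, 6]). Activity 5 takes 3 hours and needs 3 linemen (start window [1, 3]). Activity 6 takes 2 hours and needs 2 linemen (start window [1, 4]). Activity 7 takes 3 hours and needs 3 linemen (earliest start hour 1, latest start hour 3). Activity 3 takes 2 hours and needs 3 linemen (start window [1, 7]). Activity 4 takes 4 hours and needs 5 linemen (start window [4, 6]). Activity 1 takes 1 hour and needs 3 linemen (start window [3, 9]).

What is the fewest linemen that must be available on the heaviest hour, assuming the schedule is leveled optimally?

Early-start (Activity 2@1, Activity 5@1, Activity 6@1, Activity 7@1, Activity 3@1, Activity 4@4, Activity 1@3) gives peak 14: h1:14  h2:14  h3:12  h4:8  h5:5  h6:5  h7:5  h8:0  h9:0.
Shift Activity 2→4, Activity 3→4, Activity 4→6, Activity 1→8.
Schedule Activity 2@4, Activity 5@1, Activity 6@1, Activity 7@1, Activity 3@4, Activity 4@6, Activity 1@8: h1:8  h2:8  h3:6  h4:6  h5:6  h6:8  h7:8  h8:8  h9:5 — peak 8.

8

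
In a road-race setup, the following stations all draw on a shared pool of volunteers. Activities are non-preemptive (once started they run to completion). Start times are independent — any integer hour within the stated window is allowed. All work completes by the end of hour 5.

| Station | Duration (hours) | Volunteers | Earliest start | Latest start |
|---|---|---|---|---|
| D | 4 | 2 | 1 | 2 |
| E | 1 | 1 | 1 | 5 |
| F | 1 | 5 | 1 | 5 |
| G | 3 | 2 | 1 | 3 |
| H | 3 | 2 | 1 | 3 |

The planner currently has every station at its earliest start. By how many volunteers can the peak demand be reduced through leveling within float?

6

Early-start peak: h1:12  h2:6  h3:6  h4:2  h5:0 ⇒ 12.
Leveled (D@1, E@1, F@5, G@1, H@2): h1:5  h2:6  h3:6  h4:4  h5:5 ⇒ 6.
Reduction 12 − 6 = 6.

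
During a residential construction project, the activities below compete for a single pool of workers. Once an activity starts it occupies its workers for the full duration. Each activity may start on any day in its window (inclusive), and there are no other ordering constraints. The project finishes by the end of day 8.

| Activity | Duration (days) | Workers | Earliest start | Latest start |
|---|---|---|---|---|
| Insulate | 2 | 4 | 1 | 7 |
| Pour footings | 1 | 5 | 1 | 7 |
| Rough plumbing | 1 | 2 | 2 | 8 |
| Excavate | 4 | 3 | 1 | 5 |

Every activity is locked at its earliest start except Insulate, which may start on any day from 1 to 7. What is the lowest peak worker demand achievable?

8

Insulate@1: d1:12  d2:9  d3:3  d4:3  d5:0  d6:0  d7:0  d8:0 → peak 12
Insulate@2: d1:8  d2:9  d3:7  d4:3  d5:0  d6:0  d7:0  d8:0 → peak 9
Insulate@3: d1:8  d2:5  d3:7  d4:7  d5:0  d6:0  d7:0  d8:0 → peak 8
Insulate@4: d1:8  d2:5  d3:3  d4:7  d5:4  d6:0  d7:0  d8:0 → peak 8
Insulate@5: d1:8  d2:5  d3:3  d4:3  d5:4  d6:4  d7:0  d8:0 → peak 8
Insulate@6: d1:8  d2:5  d3:3  d4:3  d5:0  d6:4  d7:4  d8:0 → peak 8
Insulate@7: d1:8  d2:5  d3:3  d4:3  d5:0  d6:0  d7:4  d8:4 → peak 8
Best is Insulate@3, peak 8.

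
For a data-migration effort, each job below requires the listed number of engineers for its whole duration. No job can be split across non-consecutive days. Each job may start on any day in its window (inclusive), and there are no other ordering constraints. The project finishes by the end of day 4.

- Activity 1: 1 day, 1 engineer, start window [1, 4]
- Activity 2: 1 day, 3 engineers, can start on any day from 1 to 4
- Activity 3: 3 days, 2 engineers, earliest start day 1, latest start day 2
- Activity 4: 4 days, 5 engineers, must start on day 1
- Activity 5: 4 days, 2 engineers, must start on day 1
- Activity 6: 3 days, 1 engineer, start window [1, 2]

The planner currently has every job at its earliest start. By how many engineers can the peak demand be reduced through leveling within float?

3

Early-start peak: d1:14  d2:10  d3:10  d4:7 ⇒ 14.
Leveled (Activity 1@1, Activity 2@1, Activity 3@2, Activity 4@1, Activity 5@1, Activity 6@2): d1:11  d2:10  d3:10  d4:10 ⇒ 11.
Reduction 14 − 11 = 3.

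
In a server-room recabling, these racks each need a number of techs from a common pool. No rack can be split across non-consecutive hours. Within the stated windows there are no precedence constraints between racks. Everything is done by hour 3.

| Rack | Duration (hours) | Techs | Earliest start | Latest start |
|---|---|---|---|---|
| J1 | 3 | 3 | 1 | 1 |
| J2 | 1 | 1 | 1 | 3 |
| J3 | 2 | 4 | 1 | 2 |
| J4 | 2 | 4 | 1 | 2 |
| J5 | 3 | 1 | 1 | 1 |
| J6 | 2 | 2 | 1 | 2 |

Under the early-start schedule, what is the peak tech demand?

15

Early-start schedule: J1@1, J2@1, J3@1, J4@1, J5@1, J6@1.
Load per hour: hour 1: 15, hour 2: 14, hour 3: 4.
Peak is 15.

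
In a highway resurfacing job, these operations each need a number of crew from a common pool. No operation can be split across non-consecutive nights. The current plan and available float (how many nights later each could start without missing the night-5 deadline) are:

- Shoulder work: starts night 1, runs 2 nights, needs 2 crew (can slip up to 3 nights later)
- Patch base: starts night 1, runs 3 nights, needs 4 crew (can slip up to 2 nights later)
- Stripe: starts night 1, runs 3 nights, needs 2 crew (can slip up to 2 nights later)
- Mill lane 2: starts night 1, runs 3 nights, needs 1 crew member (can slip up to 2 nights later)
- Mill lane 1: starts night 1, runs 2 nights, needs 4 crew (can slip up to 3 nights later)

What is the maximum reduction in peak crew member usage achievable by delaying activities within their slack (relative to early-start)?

6

Early-start peak: n1:13  n2:13  n3:7  n4:0  n5:0 ⇒ 13.
Leveled (Shoulder work@1, Patch base@1, Stripe@3, Mill lane 2@1, Mill lane 1@4): n1:7  n2:7  n3:7  n4:6  n5:6 ⇒ 7.
Reduction 13 − 7 = 6.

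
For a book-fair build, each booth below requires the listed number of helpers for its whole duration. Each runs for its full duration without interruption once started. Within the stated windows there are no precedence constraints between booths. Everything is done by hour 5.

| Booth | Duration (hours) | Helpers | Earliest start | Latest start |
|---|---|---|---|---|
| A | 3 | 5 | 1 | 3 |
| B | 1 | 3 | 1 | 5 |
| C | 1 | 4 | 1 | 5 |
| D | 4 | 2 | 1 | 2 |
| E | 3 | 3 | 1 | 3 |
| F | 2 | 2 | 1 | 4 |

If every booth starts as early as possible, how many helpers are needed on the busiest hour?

19

Early-start schedule: A@1, B@1, C@1, D@1, E@1, F@1.
Load per hour: hour 1: 19, hour 2: 12, hour 3: 10, hour 4: 2, hour 5: 0.
Peak is 19.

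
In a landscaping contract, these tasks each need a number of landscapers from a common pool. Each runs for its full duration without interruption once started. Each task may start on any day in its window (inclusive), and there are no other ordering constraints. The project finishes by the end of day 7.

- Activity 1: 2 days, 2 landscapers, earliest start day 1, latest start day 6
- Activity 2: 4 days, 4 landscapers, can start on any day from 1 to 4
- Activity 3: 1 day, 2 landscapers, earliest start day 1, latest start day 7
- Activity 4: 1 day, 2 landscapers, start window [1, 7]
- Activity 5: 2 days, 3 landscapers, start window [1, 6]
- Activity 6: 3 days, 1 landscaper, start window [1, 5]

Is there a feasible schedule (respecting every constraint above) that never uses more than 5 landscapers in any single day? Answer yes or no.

yes

Schedule Activity 1@1, Activity 2@3, Activity 3@7, Activity 4@7, Activity 5@1, Activity 6@3: d1:5  d2:5  d3:5  d4:5  d5:5  d6:4  d7:4 — peak 5 ≤ 5.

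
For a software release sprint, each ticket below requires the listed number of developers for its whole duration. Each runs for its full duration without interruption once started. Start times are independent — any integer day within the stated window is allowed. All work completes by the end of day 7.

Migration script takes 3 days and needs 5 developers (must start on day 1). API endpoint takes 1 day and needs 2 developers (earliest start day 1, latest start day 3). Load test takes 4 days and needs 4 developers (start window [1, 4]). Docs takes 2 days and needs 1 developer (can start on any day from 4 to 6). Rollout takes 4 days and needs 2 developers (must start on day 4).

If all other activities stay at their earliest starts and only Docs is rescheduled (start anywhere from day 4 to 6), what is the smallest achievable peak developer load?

Docs@4: d1:11  d2:9  d3:9  d4:7  d5:3  d6:2  d7:2 → peak 11
Docs@5: d1:11  d2:9  d3:9  d4:6  d5:3  d6:3  d7:2 → peak 11
Docs@6: d1:11  d2:9  d3:9  d4:6  d5:2  d6:3  d7:3 → peak 11
Best is Docs@4, peak 11.

11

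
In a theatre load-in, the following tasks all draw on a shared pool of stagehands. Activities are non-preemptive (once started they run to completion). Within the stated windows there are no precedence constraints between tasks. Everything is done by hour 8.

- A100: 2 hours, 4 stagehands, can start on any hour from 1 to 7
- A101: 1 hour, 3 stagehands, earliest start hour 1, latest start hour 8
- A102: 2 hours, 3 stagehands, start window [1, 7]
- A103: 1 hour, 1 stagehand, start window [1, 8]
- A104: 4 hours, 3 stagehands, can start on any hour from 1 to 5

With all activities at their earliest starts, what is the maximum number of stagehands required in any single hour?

14

Early-start schedule: A100@1, A101@1, A102@1, A103@1, A104@1.
Load per hour: hour 1: 14, hour 2: 10, hour 3: 3, hour 4: 3, hour 5: 0, hour 6: 0, hour 7: 0, hour 8: 0.
Peak is 14.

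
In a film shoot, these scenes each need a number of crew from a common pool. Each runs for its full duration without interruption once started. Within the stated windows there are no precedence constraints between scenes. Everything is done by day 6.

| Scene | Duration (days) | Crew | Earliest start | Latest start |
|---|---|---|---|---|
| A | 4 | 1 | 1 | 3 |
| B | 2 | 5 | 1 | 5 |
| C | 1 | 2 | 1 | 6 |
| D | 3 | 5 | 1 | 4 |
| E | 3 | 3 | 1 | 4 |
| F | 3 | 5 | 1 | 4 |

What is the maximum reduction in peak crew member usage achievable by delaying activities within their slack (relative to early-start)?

Early-start peak: d1:21  d2:19  d3:14  d4:1  d5:0  d6:0 ⇒ 21.
Leveled (A@1, B@5, C@1, D@1, E@2, F@4): d1:8  d2:9  d3:9  d4:9  d5:10  d6:10 ⇒ 10.
Reduction 21 − 10 = 11.

11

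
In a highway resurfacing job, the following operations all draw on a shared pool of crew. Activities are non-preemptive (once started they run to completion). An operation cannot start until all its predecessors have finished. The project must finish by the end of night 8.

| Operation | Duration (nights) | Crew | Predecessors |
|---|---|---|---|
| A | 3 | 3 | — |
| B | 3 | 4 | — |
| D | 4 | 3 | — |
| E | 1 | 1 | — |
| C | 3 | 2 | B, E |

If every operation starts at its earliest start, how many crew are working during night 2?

At early start, night 2 has: A, B, D.
Demand: 3 + 4 + 3 = 10.

10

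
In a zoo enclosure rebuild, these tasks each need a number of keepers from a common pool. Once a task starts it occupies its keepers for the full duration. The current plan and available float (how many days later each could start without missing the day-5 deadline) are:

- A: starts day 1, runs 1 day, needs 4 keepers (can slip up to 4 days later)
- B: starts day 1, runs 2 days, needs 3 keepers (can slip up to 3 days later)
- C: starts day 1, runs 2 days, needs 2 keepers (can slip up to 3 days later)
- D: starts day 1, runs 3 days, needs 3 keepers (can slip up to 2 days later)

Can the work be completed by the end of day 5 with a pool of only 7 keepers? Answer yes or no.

yes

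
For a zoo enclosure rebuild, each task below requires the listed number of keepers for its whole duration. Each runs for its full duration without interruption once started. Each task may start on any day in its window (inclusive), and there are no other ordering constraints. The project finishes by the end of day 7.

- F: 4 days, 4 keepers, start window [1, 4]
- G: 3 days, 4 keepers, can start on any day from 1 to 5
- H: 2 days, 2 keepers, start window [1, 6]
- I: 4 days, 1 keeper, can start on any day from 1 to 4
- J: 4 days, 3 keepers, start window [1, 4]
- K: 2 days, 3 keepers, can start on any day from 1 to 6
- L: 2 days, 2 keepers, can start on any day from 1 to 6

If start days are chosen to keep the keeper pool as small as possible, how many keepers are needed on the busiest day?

10

Early-start (F@1, G@1, H@1, I@1, J@1, K@1, L@1) gives peak 19: d1:19  d2:19  d3:12  d4:8  d5:0  d6:0  d7:0.
Shift I→3, J→4, K→5, L→4.
Schedule F@1, G@1, H@1, I@3, J@4, K@5, L@4: d1:10  d2:10  d3:9  d4:10  d5:9  d6:7  d7:3 — peak 10.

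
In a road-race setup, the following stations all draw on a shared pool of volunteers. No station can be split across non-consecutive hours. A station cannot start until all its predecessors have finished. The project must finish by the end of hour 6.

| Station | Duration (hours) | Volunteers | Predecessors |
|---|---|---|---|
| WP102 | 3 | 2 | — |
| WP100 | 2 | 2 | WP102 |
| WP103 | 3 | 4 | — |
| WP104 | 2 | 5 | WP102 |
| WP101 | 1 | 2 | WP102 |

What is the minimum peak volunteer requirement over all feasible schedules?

7

Early-start (WP102@1, WP100@4, WP103@1, WP104@4, WP101@4) gives peak 9: h1:6  h2:6  h3:6  h4:9  h5:7  h6:0.
Shift WP101→6.
Schedule WP102@1, WP100@4, WP103@1, WP104@4, WP101@6: h1:6  h2:6  h3:6  h4:7  h5:7  h6:2 — peak 7.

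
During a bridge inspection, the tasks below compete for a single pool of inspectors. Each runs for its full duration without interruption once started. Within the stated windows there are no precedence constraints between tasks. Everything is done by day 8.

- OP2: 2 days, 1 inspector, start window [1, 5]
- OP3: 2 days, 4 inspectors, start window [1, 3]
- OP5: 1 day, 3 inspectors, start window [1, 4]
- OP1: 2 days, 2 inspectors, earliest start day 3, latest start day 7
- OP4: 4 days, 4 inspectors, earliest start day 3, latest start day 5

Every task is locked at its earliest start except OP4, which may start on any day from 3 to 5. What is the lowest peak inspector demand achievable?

OP4@3: d1:8  d2:5  d3:6  d4:6  d5:4  d6:4  d7:0  d8:0 → peak 8
OP4@4: d1:8  d2:5  d3:2  d4:6  d5:4  d6:4  d7:4  d8:0 → peak 8
OP4@5: d1:8  d2:5  d3:2  d4:2  d5:4  d6:4  d7:4  d8:4 → peak 8
Best is OP4@3, peak 8.

8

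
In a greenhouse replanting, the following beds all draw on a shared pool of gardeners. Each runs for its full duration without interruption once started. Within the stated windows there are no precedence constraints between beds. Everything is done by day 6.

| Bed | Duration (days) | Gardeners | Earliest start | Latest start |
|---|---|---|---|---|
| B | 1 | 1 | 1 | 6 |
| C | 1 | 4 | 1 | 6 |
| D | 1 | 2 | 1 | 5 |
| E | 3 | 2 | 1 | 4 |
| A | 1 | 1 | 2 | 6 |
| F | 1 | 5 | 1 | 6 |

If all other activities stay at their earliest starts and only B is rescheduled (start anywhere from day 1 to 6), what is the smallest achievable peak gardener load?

13

B@1: d1:14  d2:3  d3:2  d4:0  d5:0  d6:0 → peak 14
B@2: d1:13  d2:4  d3:2  d4:0  d5:0  d6:0 → peak 13
B@3: d1:13  d2:3  d3:3  d4:0  d5:0  d6:0 → peak 13
B@4: d1:13  d2:3  d3:2  d4:1  d5:0  d6:0 → peak 13
B@5: d1:13  d2:3  d3:2  d4:0  d5:1  d6:0 → peak 13
B@6: d1:13  d2:3  d3:2  d4:0  d5:0  d6:1 → peak 13
Best is B@2, peak 13.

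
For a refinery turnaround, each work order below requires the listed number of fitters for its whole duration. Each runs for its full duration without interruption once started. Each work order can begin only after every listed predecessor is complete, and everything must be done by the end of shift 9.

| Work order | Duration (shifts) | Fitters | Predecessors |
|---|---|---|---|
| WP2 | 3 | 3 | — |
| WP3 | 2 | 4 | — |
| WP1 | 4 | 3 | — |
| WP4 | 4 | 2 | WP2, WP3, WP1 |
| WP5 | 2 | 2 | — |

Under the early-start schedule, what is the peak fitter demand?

Early-start schedule: WP2@1, WP3@1, WP1@1, WP4@5, WP5@1.
Load per shift: shift 1: 12, shift 2: 12, shift 3: 6, shift 4: 3, shift 5: 2, shift 6: 2, shift 7: 2, shift 8: 2, shift 9: 0.
Peak is 12.

12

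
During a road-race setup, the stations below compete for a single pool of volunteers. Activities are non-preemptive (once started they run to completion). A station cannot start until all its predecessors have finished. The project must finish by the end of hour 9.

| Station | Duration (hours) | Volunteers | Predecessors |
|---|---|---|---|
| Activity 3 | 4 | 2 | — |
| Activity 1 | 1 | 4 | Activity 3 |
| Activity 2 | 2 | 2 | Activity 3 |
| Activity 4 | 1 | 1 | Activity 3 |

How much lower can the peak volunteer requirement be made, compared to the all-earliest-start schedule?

3

Early-start peak: h1:2  h2:2  h3:2  h4:2  h5:7  h6:2  h7:0  h8:0  h9:0 ⇒ 7.
Leveled (Activity 3@1, Activity 1@5, Activity 2@6, Activity 4@6): h1:2  h2:2  h3:2  h4:2  h5:4  h6:3  h7:2  h8:0  h9:0 ⇒ 4.
Reduction 7 − 4 = 3.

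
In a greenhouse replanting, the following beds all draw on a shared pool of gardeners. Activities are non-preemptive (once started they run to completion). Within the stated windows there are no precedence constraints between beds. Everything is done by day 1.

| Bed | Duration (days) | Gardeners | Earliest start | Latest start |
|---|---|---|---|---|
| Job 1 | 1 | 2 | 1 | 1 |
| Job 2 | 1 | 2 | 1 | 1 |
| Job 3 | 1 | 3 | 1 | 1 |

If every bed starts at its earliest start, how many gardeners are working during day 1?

At early start, day 1 has: Job 1, Job 2, Job 3.
Demand: 2 + 2 + 3 = 7.

7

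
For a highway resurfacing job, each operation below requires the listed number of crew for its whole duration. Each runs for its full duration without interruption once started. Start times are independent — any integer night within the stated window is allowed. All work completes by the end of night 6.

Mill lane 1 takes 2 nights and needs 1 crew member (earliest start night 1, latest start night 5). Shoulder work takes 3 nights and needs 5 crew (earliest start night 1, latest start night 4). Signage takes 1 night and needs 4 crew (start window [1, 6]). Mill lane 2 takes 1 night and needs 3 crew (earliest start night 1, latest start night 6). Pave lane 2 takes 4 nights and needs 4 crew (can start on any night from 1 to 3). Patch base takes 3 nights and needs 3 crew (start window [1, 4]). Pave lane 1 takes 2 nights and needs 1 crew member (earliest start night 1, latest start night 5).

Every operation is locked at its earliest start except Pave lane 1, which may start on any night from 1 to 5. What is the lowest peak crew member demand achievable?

20

Pave lane 1@1: n1:21  n2:14  n3:12  n4:4  n5:0  n6:0 → peak 21
Pave lane 1@2: n1:20  n2:14  n3:13  n4:4  n5:0  n6:0 → peak 20
Pave lane 1@3: n1:20  n2:13  n3:13  n4:5  n5:0  n6:0 → peak 20
Pave lane 1@4: n1:20  n2:13  n3:12  n4:5  n5:1  n6:0 → peak 20
Pave lane 1@5: n1:20  n2:13  n3:12  n4:4  n5:1  n6:1 → peak 20
Best is Pave lane 1@2, peak 20.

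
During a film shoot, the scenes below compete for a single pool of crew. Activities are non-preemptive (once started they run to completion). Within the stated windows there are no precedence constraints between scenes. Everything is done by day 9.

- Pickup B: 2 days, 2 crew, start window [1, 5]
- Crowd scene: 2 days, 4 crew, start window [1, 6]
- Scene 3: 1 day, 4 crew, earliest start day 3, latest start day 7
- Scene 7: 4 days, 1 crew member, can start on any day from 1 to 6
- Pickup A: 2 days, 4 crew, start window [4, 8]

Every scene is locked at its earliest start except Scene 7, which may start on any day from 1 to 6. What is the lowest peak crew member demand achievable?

6

Scene 7@1: d1:7  d2:7  d3:5  d4:5  d5:4  d6:0  d7:0  d8:0  d9:0 → peak 7
Scene 7@2: d1:6  d2:7  d3:5  d4:5  d5:5  d6:0  d7:0  d8:0  d9:0 → peak 7
Scene 7@3: d1:6  d2:6  d3:5  d4:5  d5:5  d6:1  d7:0  d8:0  d9:0 → peak 6
Scene 7@4: d1:6  d2:6  d3:4  d4:5  d5:5  d6:1  d7:1  d8:0  d9:0 → peak 6
Scene 7@5: d1:6  d2:6  d3:4  d4:4  d5:5  d6:1  d7:1  d8:1  d9:0 → peak 6
Scene 7@6: d1:6  d2:6  d3:4  d4:4  d5:4  d6:1  d7:1  d8:1  d9:1 → peak 6
Best is Scene 7@3, peak 6.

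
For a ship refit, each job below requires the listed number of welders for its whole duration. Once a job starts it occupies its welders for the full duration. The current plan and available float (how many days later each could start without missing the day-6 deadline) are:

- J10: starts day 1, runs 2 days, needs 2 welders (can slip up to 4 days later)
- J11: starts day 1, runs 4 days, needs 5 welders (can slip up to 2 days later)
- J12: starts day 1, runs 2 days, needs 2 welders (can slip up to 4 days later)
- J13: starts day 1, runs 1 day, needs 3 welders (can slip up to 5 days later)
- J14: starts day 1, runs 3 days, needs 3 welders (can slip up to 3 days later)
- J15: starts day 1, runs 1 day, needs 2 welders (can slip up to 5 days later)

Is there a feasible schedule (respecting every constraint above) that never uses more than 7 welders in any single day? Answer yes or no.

no

The minimum achievable peak is 8; 7 < 8, so no feasible schedule stays within the cap.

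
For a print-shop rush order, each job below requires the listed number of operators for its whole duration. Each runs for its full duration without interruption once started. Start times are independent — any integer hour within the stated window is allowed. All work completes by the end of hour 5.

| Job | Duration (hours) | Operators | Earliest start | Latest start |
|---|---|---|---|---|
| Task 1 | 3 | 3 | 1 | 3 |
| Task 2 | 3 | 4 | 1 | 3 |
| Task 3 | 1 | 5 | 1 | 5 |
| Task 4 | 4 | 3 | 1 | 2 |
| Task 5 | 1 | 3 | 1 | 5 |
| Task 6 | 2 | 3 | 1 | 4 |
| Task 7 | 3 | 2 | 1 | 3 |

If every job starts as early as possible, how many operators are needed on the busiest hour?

Early-start schedule: Task 1@1, Task 2@1, Task 3@1, Task 4@1, Task 5@1, Task 6@1, Task 7@1.
Load per hour: hour 1: 23, hour 2: 15, hour 3: 12, hour 4: 3, hour 5: 0.
Peak is 23.

23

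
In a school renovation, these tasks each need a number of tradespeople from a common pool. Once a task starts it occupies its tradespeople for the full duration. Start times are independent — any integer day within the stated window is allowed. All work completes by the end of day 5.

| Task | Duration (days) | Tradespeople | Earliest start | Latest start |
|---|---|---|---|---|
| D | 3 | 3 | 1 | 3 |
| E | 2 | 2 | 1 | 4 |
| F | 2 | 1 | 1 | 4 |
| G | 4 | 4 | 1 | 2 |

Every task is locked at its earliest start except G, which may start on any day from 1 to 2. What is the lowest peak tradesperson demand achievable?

10

G@1: d1:10  d2:10  d3:7  d4:4  d5:0 → peak 10
G@2: d1:6  d2:10  d3:7  d4:4  d5:4 → peak 10
Best is G@1, peak 10.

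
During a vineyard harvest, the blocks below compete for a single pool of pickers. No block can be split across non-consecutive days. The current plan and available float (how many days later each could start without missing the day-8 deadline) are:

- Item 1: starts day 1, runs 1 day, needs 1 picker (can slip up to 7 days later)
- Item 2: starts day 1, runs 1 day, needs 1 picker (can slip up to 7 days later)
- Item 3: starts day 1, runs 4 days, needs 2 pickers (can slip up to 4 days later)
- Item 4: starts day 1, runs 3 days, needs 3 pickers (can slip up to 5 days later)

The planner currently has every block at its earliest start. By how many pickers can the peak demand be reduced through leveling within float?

Early-start peak: d1:7  d2:5  d3:5  d4:2  d5:0  d6:0  d7:0  d8:0 ⇒ 7.
Leveled (Item 1@1, Item 2@1, Item 3@2, Item 4@6): d1:2  d2:2  d3:2  d4:2  d5:2  d6:3  d7:3  d8:3 ⇒ 3.
Reduction 7 − 3 = 4.

4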